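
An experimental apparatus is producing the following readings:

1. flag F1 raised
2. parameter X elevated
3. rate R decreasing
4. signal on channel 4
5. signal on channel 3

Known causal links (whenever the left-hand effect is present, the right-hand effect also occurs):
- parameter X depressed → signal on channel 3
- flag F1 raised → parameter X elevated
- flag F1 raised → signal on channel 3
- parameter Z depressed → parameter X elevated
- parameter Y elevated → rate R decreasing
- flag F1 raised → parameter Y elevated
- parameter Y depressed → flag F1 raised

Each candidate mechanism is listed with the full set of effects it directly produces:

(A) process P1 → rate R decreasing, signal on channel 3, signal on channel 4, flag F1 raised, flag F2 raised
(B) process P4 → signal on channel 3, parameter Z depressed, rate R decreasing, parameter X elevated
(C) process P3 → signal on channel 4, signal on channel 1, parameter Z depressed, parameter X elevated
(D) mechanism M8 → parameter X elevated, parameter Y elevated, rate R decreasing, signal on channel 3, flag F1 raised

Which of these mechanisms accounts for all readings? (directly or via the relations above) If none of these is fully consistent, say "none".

A

Testing each hypothesis:
(A) process P1 — accounts for every observation (parameter X elevated via flag F1 raised → parameter X elevated)
(B) process P4 — does not account for flag F1 raised, signal on channel 4
(C) process P3 — flag F1 raised NO; parameter X elevated yes; rate R decreasing NO; signal on channel 4 yes; signal on channel 3 NO
(D) mechanism M8 — does not account for signal on channel 4
(A) is the only candidate with no mismatches.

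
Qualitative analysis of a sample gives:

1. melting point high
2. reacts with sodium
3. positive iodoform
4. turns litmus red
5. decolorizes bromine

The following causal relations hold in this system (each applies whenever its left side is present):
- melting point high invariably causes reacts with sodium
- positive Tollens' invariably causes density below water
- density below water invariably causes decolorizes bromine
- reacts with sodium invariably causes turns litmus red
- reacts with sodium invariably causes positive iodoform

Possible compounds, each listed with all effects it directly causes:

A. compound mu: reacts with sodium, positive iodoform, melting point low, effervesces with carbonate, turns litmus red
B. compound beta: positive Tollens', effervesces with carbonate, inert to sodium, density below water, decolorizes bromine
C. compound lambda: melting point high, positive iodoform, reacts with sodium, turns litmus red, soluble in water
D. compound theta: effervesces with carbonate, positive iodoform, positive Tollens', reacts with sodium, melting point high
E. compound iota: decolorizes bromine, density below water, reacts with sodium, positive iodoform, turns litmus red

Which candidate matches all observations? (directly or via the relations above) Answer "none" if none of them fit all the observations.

Checking each candidate against the observations:
(A) compound mu — fails on melting point high, decolorizes bromine (predicts melting point low, not melting point high)
(B) compound beta — fails on melting point high, reacts with sodium, positive iodoform, turns litmus red (predicts inert to sodium, not reacts with sodium)
(C) compound lambda — melting point high +; reacts with sodium +; positive iodoform +; turns litmus red +; decolorizes bromine -
(D) compound theta — melting point high +; reacts with sodium +; positive iodoform +; turns litmus red + (through reacts with sodium → turns litmus red); decolorizes bromine + (through positive Tollens' → density below water → decolorizes bromine)
(E) compound iota — melting point high -; reacts with sodium +; positive iodoform +; turns litmus red +; decolorizes bromine +
(D) alone accounts for all the evidence.

D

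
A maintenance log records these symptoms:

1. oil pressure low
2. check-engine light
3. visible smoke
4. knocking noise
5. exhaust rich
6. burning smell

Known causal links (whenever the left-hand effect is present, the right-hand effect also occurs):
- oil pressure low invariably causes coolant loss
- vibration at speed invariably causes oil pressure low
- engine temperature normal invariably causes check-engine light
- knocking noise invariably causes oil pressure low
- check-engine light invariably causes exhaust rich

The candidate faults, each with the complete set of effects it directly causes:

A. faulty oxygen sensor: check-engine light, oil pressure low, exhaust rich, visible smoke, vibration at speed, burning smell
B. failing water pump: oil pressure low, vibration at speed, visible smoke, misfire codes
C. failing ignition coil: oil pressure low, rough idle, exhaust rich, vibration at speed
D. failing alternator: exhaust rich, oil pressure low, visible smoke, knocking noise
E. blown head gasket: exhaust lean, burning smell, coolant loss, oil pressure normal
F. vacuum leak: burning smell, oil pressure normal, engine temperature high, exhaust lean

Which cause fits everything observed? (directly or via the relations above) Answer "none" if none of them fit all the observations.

Testing each hypothesis:
(A) faulty oxygen sensor — oil pressure low +; check-engine light +; visible smoke +; knocking noise -; exhaust rich +; burning smell +
(B) failing water pump — oil pressure low +; check-engine light -; visible smoke +; knocking noise -; exhaust rich -; burning smell -
(C) failing ignition coil — does not account for check-engine light, visible smoke, knocking noise, burning smell
(D) failing alternator — does not account for check-engine light, burning smell
(E) blown head gasket — oil pressure low -; check-engine light -; visible smoke -; knocking noise -; exhaust rich -; burning smell +
(F) vacuum leak — oil pressure low -; check-engine light -; visible smoke -; knocking noise -; exhaust rich -; burning smell +
Every candidate fails on at least one observation.

none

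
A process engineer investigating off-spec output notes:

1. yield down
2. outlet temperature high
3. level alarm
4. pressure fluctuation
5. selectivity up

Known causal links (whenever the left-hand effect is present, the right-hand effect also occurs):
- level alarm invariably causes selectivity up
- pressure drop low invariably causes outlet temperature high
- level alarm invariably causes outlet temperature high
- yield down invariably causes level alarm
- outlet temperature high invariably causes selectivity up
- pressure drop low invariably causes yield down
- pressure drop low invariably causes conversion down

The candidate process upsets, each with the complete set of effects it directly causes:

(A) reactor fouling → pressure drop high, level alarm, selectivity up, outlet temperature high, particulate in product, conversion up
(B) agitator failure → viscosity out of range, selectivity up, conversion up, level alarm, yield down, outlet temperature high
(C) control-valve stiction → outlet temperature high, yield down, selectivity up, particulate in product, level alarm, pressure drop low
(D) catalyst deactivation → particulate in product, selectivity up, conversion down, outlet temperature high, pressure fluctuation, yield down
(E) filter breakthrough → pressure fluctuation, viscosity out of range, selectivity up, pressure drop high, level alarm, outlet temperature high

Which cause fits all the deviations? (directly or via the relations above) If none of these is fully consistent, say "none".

D

Testing each hypothesis:
(A) reactor fouling — yield down NO; outlet temperature high yes; level alarm yes; pressure fluctuation NO; selectivity up yes
(B) agitator failure — yield down yes; outlet temperature high yes; level alarm yes; pressure fluctuation NO; selectivity up yes
(C) control-valve stiction — yield down yes; outlet temperature high yes; level alarm yes; pressure fluctuation NO; selectivity up yes
(D) catalyst deactivation — accounts for every observation (level alarm via yield down → level alarm)
(E) filter breakthrough — does not account for yield down
Only (D) is consistent with every observation.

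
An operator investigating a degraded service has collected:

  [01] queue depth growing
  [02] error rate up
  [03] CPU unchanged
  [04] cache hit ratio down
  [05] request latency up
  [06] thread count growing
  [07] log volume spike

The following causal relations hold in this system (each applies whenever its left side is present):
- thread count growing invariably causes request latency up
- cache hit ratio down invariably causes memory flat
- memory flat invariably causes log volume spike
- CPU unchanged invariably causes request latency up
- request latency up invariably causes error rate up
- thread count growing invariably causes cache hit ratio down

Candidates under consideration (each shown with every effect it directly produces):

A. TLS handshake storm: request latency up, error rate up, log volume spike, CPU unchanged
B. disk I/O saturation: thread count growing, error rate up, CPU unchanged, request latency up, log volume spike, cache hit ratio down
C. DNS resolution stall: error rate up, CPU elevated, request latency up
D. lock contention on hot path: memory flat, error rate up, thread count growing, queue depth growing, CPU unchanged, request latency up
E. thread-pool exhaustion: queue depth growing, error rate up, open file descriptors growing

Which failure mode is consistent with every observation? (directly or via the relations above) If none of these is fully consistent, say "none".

D

Checking each candidate against the observations:
(A) TLS handshake storm — does not account for queue depth growing, cache hit ratio down, thread count growing
(B) disk I/O saturation — does not account for queue depth growing
(C) DNS resolution stall — queue depth growing NO; error rate up yes; CPU unchanged NO; cache hit ratio down NO; request latency up yes; thread count growing NO; log volume spike NO
(D) lock contention on hot path — queue depth growing yes; error rate up yes; CPU unchanged yes; cache hit ratio down yes (through thread count growing → cache hit ratio down); request latency up yes; thread count growing yes; log volume spike yes (through memory flat → log volume spike)
(E) thread-pool exhaustion — queue depth growing yes; error rate up yes; CPU unchanged NO; cache hit ratio down NO; request latency up NO; thread count growing NO; log volume spike NO
(D) is the only candidate with no mismatches.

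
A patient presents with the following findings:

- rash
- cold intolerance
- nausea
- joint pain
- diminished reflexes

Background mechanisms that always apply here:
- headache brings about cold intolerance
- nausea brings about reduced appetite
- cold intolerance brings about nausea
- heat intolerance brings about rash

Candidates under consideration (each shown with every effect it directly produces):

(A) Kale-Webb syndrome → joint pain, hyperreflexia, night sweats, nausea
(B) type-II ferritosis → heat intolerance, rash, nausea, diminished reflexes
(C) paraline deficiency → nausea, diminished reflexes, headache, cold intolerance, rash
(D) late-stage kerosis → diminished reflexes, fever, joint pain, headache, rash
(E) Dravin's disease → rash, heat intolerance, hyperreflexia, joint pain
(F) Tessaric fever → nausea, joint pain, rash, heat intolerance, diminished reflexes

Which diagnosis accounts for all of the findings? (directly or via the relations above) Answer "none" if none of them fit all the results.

D

For each candidate, compare predicted effects to what was observed:
(A) Kale-Webb syndrome — rash miss; cold intolerance miss; nausea match; joint pain match; diminished reflexes miss
(B) type-II ferritosis — rash match; cold intolerance miss; nausea match; joint pain miss; diminished reflexes match
(C) paraline deficiency — rash match; cold intolerance match; nausea match; joint pain miss; diminished reflexes match
(D) late-stage kerosis — accounts for every observation (cold intolerance by headache → cold intolerance)
(E) Dravin's disease — fails on cold intolerance, nausea, diminished reflexes (predicts heat intolerance, not cold intolerance; predicts hyperreflexia, not diminished reflexes)
(F) Tessaric fever — rash match; cold intolerance miss; nausea match; joint pain match; diminished reflexes match
Only (D) is consistent with every observation.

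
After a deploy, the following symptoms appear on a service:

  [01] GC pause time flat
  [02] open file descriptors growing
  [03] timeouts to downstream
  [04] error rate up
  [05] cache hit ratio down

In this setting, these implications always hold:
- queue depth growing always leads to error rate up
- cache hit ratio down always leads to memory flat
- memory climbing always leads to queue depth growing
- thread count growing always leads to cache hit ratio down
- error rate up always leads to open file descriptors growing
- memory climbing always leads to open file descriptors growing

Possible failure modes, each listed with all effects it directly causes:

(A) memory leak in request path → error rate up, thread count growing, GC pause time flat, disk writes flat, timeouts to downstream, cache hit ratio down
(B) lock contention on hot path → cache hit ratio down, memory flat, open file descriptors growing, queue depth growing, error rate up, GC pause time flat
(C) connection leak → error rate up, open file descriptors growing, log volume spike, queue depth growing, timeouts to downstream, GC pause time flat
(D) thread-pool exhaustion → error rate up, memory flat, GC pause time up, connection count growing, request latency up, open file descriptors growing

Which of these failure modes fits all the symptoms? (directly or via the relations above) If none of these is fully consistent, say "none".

Testing each hypothesis:
(A) memory leak in request path — GC pause time flat +; open file descriptors growing + (via error rate up → open file descriptors growing); timeouts to downstream +; error rate up +; cache hit ratio down +
(B) lock contention on hot path — GC pause time flat +; open file descriptors growing +; timeouts to downstream -; error rate up +; cache hit ratio down +
(C) connection leak — does not account for cache hit ratio down
(D) thread-pool exhaustion — GC pause time flat -; open file descriptors growing +; timeouts to downstream -; error rate up +; cache hit ratio down -
Only (A) is consistent with every observation.

A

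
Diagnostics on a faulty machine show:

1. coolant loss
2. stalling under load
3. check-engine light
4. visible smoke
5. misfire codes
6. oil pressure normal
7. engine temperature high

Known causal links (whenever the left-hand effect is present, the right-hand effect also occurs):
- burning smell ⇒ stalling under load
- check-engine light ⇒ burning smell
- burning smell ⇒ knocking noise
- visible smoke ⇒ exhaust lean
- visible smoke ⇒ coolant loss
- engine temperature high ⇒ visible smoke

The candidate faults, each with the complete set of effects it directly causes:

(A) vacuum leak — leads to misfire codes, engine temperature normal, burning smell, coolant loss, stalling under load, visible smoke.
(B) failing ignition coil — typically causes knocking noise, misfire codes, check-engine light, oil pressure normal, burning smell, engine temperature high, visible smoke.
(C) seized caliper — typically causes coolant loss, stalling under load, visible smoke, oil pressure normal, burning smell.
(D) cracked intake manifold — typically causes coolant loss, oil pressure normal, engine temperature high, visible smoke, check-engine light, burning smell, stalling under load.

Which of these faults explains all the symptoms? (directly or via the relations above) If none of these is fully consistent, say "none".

Checking each candidate against the observations:
(A) vacuum leak — fails on check-engine light, oil pressure normal, engine temperature high (predicts engine temperature normal, not engine temperature high)
(B) failing ignition coil — accounts for every observation (coolant loss through visible smoke → coolant loss)
(C) seized caliper — does not account for check-engine light, misfire codes, engine temperature high
(D) cracked intake manifold — does not account for misfire codes
(B) alone accounts for all the evidence.

B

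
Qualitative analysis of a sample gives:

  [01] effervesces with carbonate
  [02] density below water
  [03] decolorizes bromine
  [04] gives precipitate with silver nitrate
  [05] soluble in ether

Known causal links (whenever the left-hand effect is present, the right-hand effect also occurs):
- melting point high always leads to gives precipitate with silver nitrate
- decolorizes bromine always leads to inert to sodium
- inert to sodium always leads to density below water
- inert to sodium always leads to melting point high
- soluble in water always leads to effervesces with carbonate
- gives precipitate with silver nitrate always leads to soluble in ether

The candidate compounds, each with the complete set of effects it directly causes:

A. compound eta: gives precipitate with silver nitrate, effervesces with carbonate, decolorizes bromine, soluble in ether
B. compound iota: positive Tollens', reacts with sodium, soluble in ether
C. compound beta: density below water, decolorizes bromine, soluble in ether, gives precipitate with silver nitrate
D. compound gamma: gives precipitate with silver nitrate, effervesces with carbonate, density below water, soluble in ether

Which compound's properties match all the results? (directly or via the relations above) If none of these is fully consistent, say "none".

Testing each hypothesis:
(A) compound eta — accounts for every observation (density below water by decolorizes bromine → inert to sodium → density below water)
(B) compound iota — does not account for effervesces with carbonate, density below water, decolorizes bromine, gives precipitate with silver nitrate
(C) compound beta — effervesces with carbonate -; density below water +; decolorizes bromine +; gives precipitate with silver nitrate +; soluble in ether +
(D) compound gamma — effervesces with carbonate +; density below water +; decolorizes bromine -; gives precipitate with silver nitrate +; soluble in ether +
(A) alone accounts for all the evidence.

A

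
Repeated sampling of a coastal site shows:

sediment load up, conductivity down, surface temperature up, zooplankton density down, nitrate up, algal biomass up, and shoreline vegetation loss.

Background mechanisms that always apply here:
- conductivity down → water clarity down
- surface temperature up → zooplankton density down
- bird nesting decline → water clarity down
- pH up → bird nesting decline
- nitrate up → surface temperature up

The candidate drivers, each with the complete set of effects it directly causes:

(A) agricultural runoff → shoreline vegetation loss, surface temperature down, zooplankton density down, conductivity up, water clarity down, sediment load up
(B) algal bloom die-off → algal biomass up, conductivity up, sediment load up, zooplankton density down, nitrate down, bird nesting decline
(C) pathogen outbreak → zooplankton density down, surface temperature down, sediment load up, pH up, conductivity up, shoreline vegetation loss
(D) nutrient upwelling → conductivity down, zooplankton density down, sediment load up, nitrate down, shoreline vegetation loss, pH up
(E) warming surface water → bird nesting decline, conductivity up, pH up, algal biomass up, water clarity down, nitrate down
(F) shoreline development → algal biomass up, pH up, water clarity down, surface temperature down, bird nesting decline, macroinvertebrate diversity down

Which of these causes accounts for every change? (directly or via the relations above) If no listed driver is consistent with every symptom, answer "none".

Testing each hypothesis:
(A) agricultural runoff — fails on conductivity down, surface temperature up, nitrate up, algal biomass up (predicts conductivity up, not conductivity down; predicts surface temperature down, not surface temperature up)
(B) algal bloom die-off — fails on conductivity down, surface temperature up, nitrate up, shoreline vegetation loss (predicts conductivity up, not conductivity down; predicts nitrate down, not nitrate up)
(C) pathogen outbreak — sediment load up ✓; conductivity down ✗; surface temperature up ✗; zooplankton density down ✓; nitrate up ✗; algal biomass up ✗; shoreline vegetation loss ✓
(D) nutrient upwelling — sediment load up ✓; conductivity down ✓; surface temperature up ✗; zooplankton density down ✓; nitrate up ✗; algal biomass up ✗; shoreline vegetation loss ✓
(E) warming surface water — fails on sediment load up, conductivity down, surface temperature up, zooplankton density down, nitrate up, shoreline vegetation loss (predicts conductivity up, not conductivity down; predicts nitrate down, not nitrate up)
(F) shoreline development — sediment load up ✗; conductivity down ✗; surface temperature up ✗; zooplankton density down ✗; nitrate up ✗; algal biomass up ✓; shoreline vegetation loss ✗
No candidate is consistent with all observations.

none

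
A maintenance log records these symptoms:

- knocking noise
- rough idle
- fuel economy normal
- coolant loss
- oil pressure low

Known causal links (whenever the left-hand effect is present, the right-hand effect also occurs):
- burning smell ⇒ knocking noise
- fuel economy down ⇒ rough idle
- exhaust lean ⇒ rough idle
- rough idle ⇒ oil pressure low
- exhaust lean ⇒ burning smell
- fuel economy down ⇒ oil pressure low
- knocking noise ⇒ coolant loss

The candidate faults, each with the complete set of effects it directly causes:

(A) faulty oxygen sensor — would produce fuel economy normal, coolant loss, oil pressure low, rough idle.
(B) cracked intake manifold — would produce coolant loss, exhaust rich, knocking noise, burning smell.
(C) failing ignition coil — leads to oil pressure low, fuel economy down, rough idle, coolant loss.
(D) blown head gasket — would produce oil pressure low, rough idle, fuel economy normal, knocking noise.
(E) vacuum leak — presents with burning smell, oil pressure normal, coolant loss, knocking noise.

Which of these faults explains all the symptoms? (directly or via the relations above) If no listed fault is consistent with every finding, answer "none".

Testing each hypothesis:
(A) faulty oxygen sensor — knocking noise NO; rough idle yes; fuel economy normal yes; coolant loss yes; oil pressure low yes
(B) cracked intake manifold — does not account for rough idle, fuel economy normal, oil pressure low
(C) failing ignition coil — knocking noise NO; rough idle yes; fuel economy normal NO; coolant loss yes; oil pressure low yes
(D) blown head gasket — knocking noise yes; rough idle yes; fuel economy normal yes; coolant loss yes (through knocking noise → coolant loss); oil pressure low yes
(E) vacuum leak — knocking noise yes; rough idle NO; fuel economy normal NO; coolant loss yes; oil pressure low NO
Only (D) is consistent with every observation.

D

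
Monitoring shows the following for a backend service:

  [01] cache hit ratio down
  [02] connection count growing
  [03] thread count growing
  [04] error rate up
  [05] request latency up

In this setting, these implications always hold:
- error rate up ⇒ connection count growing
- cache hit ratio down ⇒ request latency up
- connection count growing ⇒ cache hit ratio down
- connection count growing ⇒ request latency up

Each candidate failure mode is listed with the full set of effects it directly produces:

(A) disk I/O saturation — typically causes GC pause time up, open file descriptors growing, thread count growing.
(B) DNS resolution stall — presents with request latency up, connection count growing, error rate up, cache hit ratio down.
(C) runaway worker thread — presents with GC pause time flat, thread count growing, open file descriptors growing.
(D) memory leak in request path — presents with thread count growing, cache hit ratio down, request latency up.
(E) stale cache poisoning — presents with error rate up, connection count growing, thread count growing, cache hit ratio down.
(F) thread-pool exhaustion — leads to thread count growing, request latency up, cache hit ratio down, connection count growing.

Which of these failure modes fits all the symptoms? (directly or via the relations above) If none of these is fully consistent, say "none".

E

Checking each candidate against the observations:
(A) disk I/O saturation — cache hit ratio down miss; connection count growing miss; thread count growing match; error rate up miss; request latency up miss
(B) DNS resolution stall — does not account for thread count growing
(C) runaway worker thread — cache hit ratio down miss; connection count growing miss; thread count growing match; error rate up miss; request latency up miss
(D) memory leak in request path — does not account for connection count growing, error rate up
(E) stale cache poisoning — accounts for every observation (request latency up via connection count growing → request latency up)
(F) thread-pool exhaustion — does not account for error rate up
Only (E) is consistent with every observation.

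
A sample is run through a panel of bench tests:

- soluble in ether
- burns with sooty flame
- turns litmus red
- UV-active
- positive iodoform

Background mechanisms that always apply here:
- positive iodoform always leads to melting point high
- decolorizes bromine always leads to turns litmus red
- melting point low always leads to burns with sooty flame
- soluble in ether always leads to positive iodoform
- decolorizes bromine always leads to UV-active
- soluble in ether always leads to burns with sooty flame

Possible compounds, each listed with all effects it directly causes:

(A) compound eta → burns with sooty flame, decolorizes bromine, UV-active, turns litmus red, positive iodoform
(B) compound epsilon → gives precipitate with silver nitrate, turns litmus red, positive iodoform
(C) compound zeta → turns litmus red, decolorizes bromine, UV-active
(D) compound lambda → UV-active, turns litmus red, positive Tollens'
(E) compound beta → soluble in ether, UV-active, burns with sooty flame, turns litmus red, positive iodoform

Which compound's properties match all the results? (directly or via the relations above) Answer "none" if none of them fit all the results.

Checking each candidate against the observations:
(A) compound eta — does not account for soluble in ether
(B) compound epsilon — soluble in ether NO; burns with sooty flame NO; turns litmus red yes; UV-active NO; positive iodoform yes
(C) compound zeta — soluble in ether NO; burns with sooty flame NO; turns litmus red yes; UV-active yes; positive iodoform NO
(D) compound lambda — does not account for soluble in ether, burns with sooty flame, positive iodoform
(E) compound beta — accounts for every observation
Only (E) is consistent with every observation.

E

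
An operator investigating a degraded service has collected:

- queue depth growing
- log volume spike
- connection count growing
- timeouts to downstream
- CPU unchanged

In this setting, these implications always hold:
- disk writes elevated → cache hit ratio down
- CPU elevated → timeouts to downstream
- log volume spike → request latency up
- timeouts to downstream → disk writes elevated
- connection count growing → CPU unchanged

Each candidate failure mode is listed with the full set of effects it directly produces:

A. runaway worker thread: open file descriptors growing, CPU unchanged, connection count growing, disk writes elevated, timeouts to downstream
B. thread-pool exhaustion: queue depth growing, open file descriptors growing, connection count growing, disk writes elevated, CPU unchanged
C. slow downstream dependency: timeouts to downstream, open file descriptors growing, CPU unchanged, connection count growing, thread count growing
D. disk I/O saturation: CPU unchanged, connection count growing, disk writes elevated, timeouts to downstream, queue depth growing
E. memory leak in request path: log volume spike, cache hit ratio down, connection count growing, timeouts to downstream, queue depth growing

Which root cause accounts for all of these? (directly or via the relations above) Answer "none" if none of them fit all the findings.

Per-candidate check:
(A) runaway worker thread — queue depth growing ✗; log volume spike ✗; connection count growing ✓; timeouts to downstream ✓; CPU unchanged ✓
(B) thread-pool exhaustion — does not account for log volume spike, timeouts to downstream
(C) slow downstream dependency — queue depth growing ✗; log volume spike ✗; connection count growing ✓; timeouts to downstream ✓; CPU unchanged ✓
(D) disk I/O saturation — queue depth growing ✓; log volume spike ✗; connection count growing ✓; timeouts to downstream ✓; CPU unchanged ✓
(E) memory leak in request path — queue depth growing ✓; log volume spike ✓; connection count growing ✓; timeouts to downstream ✓; CPU unchanged ✓ (through connection count growing → CPU unchanged)
Only (E) is consistent with every observation.

E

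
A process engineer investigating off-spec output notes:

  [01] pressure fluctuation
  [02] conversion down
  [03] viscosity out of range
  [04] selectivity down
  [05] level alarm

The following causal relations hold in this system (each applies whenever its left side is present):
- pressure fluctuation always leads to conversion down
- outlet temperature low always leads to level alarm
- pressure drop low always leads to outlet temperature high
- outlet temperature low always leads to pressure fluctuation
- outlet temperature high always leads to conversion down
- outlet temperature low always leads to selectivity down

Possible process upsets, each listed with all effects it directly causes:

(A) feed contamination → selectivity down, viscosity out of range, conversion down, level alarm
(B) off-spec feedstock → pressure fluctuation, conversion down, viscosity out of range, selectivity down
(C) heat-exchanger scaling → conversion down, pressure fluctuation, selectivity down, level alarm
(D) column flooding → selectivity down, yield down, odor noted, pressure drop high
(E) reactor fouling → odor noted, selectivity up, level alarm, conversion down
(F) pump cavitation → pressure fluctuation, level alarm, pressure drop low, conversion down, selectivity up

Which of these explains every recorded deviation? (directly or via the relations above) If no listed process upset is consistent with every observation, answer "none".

none

Checking each candidate against the observations:
(A) feed contamination — does not account for pressure fluctuation
(B) off-spec feedstock — pressure fluctuation yes; conversion down yes; viscosity out of range yes; selectivity down yes; level alarm NO
(C) heat-exchanger scaling — does not account for viscosity out of range
(D) column flooding — pressure fluctuation NO; conversion down NO; viscosity out of range NO; selectivity down yes; level alarm NO
(E) reactor fouling — fails on pressure fluctuation, viscosity out of range, selectivity down (predicts selectivity up, not selectivity down)
(F) pump cavitation — pressure fluctuation yes; conversion down yes; viscosity out of range NO; selectivity down NO; level alarm yes
Every candidate fails on at least one observation.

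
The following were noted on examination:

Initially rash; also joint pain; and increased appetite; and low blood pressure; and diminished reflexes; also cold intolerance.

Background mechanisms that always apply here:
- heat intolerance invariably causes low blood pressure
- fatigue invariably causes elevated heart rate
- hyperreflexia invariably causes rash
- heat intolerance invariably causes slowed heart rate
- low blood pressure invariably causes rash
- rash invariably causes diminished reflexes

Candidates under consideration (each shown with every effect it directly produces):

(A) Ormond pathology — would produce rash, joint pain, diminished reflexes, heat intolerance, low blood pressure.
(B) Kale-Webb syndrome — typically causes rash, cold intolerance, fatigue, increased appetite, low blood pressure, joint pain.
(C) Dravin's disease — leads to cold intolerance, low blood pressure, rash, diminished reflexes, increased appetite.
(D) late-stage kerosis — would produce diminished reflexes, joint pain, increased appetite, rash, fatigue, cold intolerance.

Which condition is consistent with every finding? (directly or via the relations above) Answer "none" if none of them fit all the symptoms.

For each candidate, compare predicted effects to what was observed:
(A) Ormond pathology — rash match; joint pain match; increased appetite miss; low blood pressure match; diminished reflexes match; cold intolerance miss
(B) Kale-Webb syndrome — rash match; joint pain match; increased appetite match; low blood pressure match; diminished reflexes match (via rash → diminished reflexes); cold intolerance match
(C) Dravin's disease — does not account for joint pain
(D) late-stage kerosis — does not account for low blood pressure
(B) is the only candidate with no mismatches.

B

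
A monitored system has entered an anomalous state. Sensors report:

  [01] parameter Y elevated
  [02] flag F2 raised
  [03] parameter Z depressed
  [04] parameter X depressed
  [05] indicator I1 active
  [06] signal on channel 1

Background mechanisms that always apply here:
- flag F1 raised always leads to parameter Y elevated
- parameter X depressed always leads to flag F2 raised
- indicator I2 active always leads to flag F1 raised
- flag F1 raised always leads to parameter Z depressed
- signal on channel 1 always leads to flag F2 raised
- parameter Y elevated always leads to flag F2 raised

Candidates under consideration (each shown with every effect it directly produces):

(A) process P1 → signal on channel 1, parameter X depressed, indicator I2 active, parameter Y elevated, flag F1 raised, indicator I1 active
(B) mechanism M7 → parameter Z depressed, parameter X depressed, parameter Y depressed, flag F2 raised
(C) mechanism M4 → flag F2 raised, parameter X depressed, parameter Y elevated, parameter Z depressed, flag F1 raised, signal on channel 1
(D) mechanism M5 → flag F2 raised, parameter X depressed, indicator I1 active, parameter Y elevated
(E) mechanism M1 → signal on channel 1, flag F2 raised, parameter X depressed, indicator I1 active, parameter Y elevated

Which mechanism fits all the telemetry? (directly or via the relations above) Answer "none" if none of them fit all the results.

Checking each candidate against the observations:
(A) process P1 — parameter Y elevated yes; flag F2 raised yes (via parameter X depressed → flag F2 raised); parameter Z depressed yes (via flag F1 raised → parameter Z depressed); parameter X depressed yes; indicator I1 active yes; signal on channel 1 yes
(B) mechanism M7 — fails on parameter Y elevated, indicator I1 active, signal on channel 1 (predicts parameter Y depressed, not parameter Y elevated)
(C) mechanism M4 — does not account for indicator I1 active
(D) mechanism M5 — does not account for parameter Z depressed, signal on channel 1
(E) mechanism M1 — parameter Y elevated yes; flag F2 raised yes; parameter Z depressed NO; parameter X depressed yes; indicator I1 active yes; signal on channel 1 yes
(A) is the only candidate with no mismatches.

A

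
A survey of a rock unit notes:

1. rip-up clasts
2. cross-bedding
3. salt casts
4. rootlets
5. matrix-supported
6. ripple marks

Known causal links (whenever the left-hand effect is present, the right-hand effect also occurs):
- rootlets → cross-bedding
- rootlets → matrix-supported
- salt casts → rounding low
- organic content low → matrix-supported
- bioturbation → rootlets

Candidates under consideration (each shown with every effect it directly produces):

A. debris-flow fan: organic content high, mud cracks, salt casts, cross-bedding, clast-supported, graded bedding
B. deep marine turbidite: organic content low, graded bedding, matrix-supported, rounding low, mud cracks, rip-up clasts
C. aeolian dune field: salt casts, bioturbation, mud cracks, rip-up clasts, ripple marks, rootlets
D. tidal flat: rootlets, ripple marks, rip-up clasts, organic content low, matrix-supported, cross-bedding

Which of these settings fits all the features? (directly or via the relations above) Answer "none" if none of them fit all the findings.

C

Checking each candidate against the observations:
(A) debris-flow fan — rip-up clasts NO; cross-bedding yes; salt casts yes; rootlets NO; matrix-supported NO; ripple marks NO
(B) deep marine turbidite — rip-up clasts yes; cross-bedding NO; salt casts NO; rootlets NO; matrix-supported yes; ripple marks NO
(C) aeolian dune field — rip-up clasts yes; cross-bedding yes (by rootlets → cross-bedding); salt casts yes; rootlets yes; matrix-supported yes (by rootlets → matrix-supported); ripple marks yes
(D) tidal flat — does not account for salt casts
(C) alone accounts for all the evidence.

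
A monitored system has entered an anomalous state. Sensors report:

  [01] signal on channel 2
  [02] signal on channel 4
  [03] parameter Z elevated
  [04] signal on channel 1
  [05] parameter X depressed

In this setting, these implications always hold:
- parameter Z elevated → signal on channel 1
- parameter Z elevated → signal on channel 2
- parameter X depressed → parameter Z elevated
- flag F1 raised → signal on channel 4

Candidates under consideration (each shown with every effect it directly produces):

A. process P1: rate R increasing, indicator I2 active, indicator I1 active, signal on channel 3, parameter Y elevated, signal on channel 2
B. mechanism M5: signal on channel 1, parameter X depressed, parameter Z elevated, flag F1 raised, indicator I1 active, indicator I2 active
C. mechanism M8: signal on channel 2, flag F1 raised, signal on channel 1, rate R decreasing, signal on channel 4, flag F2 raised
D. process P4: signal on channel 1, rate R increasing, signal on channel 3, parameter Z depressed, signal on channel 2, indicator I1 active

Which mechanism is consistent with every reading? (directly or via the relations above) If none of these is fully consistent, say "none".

B

Testing each hypothesis:
(A) process P1 — does not account for signal on channel 4, parameter Z elevated, signal on channel 1, parameter X depressed
(B) mechanism M5 — signal on channel 2 yes (through parameter Z elevated → signal on channel 2); signal on channel 4 yes (through flag F1 raised → signal on channel 4); parameter Z elevated yes; signal on channel 1 yes; parameter X depressed yes
(C) mechanism M8 — does not account for parameter Z elevated, parameter X depressed
(D) process P4 — signal on channel 2 yes; signal on channel 4 NO; parameter Z elevated NO; signal on channel 1 yes; parameter X depressed NO
(B) is the only candidate with no mismatches.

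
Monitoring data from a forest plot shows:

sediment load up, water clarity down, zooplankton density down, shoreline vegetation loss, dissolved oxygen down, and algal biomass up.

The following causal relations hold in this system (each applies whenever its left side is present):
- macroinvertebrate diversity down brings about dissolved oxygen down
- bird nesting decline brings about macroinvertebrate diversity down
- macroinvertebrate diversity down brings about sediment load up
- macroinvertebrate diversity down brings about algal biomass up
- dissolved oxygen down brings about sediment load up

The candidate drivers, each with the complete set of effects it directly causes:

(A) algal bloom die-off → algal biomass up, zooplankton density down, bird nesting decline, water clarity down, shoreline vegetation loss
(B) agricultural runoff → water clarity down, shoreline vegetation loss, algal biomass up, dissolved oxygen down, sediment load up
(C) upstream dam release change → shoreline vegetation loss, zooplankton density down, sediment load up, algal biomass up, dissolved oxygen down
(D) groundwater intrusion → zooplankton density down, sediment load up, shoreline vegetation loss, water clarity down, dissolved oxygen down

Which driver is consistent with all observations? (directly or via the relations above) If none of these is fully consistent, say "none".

For each candidate, compare predicted effects to what was observed:
(A) algal bloom die-off — accounts for every observation (sediment load up through bird nesting decline → macroinvertebrate diversity down → sediment load up)
(B) agricultural runoff — does not account for zooplankton density down
(C) upstream dam release change — sediment load up yes; water clarity down NO; zooplankton density down yes; shoreline vegetation loss yes; dissolved oxygen down yes; algal biomass up yes
(D) groundwater intrusion — sediment load up yes; water clarity down yes; zooplankton density down yes; shoreline vegetation loss yes; dissolved oxygen down yes; algal biomass up NO
(A) is the only candidate with no mismatches.

A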